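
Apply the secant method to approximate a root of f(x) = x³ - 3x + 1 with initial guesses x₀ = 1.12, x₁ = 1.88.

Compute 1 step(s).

f(x) = x³ - 3x + 1
x₀ = 1.12, x₁ = 1.88

Secant formula: x_{n+1} = x_n - f(x_n)(x_n - x_{n-1})/(f(x_n) - f(x_{n-1}))

Iteration 1:
  f(1.120000) = -0.955072
  f(1.880000) = 2.004672
  x_2 = 1.880000 - 2.004672×(1.880000 - 1.120000)/(2.004672 - (-0.955072))
       = 1.365242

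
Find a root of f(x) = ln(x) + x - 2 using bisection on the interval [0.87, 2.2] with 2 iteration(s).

f(x) = ln(x) + x - 2
Initial interval: [0.87, 2.2]

Iteration 1:
  c_1 = (0.870000 + 2.200000)/2 = 1.535000
  f(c_1) = f(1.535000) = -0.036470
  f(a) × f(c) ≥ 0, new interval: [1.535000, 2.200000]
Iteration 2:
  c_2 = (1.535000 + 2.200000)/2 = 1.867500
  f(c_2) = f(1.867500) = 0.492101
  f(a) × f(c) < 0, new interval: [1.535000, 1.867500]

After 2 iteration(s), the approximation is c_2 = 1.867500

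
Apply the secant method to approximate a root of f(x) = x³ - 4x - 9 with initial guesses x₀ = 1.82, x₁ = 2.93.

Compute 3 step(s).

f(x) = x³ - 4x - 9
x₀ = 1.82, x₁ = 2.93

Secant formula: x_{n+1} = x_n - f(x_n)(x_n - x_{n-1})/(f(x_n) - f(x_{n-1}))

Iteration 1:
  f(1.820000) = -10.251432
  f(2.930000) = 4.433757
  x_2 = 2.930000 - 4.433757×(2.930000 - 1.820000)/(4.433757 - (-10.251432))
       = 2.594868
Iteration 2:
  f(2.930000) = 4.433757
  f(2.594868) = -1.907337
  x_3 = 2.594868 - (-1.907337)×(2.594868 - 2.930000)/(-1.907337 - 4.433757)
       = 2.695673
Iteration 3:
  f(2.594868) = -1.907337
  f(2.695673) = -0.194179
  x_4 = 2.695673 - (-0.194179)×(2.695673 - 2.594868)/(-0.194179 - (-1.907337))
       = 2.707098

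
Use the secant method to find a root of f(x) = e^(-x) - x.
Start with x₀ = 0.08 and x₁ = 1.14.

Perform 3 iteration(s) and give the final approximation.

f(x) = e^(-x) - x
x₀ = 0.08, x₁ = 1.14

Secant formula: x_{n+1} = x_n - f(x_n)(x_n - x_{n-1})/(f(x_n) - f(x_{n-1}))

Iteration 1:
  f(0.080000) = 0.843116
  f(1.140000) = -0.820181
  x_2 = 1.140000 - (-0.820181)×(1.140000 - 0.080000)/(-0.820181 - 0.843116)
       = 0.617308
Iteration 2:
  f(1.140000) = -0.820181
  f(0.617308) = -0.077914
  x_3 = 0.617308 - (-0.077914)×(0.617308 - 1.140000)/(-0.077914 - (-0.820181))
       = 0.562443
Iteration 3:
  f(0.617308) = -0.077914
  f(0.562443) = 0.007373
  x_4 = 0.562443 - 0.007373×(0.562443 - 0.617308)/(0.007373 - (-0.077914))
       = 0.567186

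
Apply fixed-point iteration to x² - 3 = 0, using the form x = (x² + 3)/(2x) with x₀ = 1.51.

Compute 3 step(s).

Equation: x² - 3 = 0
Fixed-point form: x = (x² + 3)/(2x)
x₀ = 1.51

x_1 = g(1.510000) = 1.748377
x_2 = g(1.748377) = 1.732127
x_3 = g(1.732127) = 1.732051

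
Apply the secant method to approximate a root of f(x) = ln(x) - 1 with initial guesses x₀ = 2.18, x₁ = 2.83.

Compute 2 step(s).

f(x) = ln(x) - 1
x₀ = 2.18, x₁ = 2.83

Secant formula: x_{n+1} = x_n - f(x_n)(x_n - x_{n-1})/(f(x_n) - f(x_{n-1}))

Iteration 1:
  f(2.180000) = -0.220675
  f(2.830000) = 0.040277
  x_2 = 2.830000 - 0.040277×(2.830000 - 2.180000)/(0.040277 - (-0.220675))
       = 2.729675
Iteration 2:
  f(2.830000) = 0.040277
  f(2.729675) = 0.004183
  x_3 = 2.729675 - 0.004183×(2.729675 - 2.830000)/(0.004183 - 0.040277)
       = 2.718049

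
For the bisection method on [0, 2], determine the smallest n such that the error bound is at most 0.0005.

We need (b-a)/2^n ≤ 0.0005
(2 - 0)/2^n ≤ 0.0005
2/2^n ≤ 0.0005
2^n ≥ 4000
n ≥ log₂(4000) = 11.97
n ≥ 12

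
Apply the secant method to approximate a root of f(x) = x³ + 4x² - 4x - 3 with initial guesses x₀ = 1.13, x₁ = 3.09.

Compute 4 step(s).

f(x) = x³ + 4x² - 4x - 3
x₀ = 1.13, x₁ = 3.09

Secant formula: x_{n+1} = x_n - f(x_n)(x_n - x_{n-1})/(f(x_n) - f(x_{n-1}))

Iteration 1:
  f(1.130000) = -0.969503
  f(3.090000) = 52.336029
  x_2 = 3.090000 - 52.336029×(3.090000 - 1.130000)/(52.336029 - (-0.969503))
       = 1.165648
Iteration 2:
  f(3.090000) = 52.336029
  f(1.165648) = -0.643846
  x_3 = 1.165648 - (-0.643846)×(1.165648 - 3.090000)/(-0.643846 - 52.336029)
       = 1.189034
Iteration 3:
  f(1.165648) = -0.643846
  f(1.189034) = -0.419872
  x_4 = 1.189034 - (-0.419872)×(1.189034 - 1.165648)/(-0.419872 - (-0.643846))
       = 1.232874
Iteration 4:
  f(1.189034) = -0.419872
  f(1.232874) = 0.022362
  x_5 = 1.232874 - 0.022362×(1.232874 - 1.189034)/(0.022362 - (-0.419872))
       = 1.230657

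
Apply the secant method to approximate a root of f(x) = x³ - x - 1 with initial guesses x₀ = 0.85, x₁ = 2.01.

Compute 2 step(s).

f(x) = x³ - x - 1
x₀ = 0.85, x₁ = 2.01

Secant formula: x_{n+1} = x_n - f(x_n)(x_n - x_{n-1})/(f(x_n) - f(x_{n-1}))

Iteration 1:
  f(0.850000) = -1.235875
  f(2.010000) = 5.110601
  x_2 = 2.010000 - 5.110601×(2.010000 - 0.850000)/(5.110601 - (-1.235875))
       = 1.075892
Iteration 2:
  f(2.010000) = 5.110601
  f(1.075892) = -0.830501
  x_3 = 1.075892 - (-0.830501)×(1.075892 - 2.010000)/(-0.830501 - 5.110601)
       = 1.206470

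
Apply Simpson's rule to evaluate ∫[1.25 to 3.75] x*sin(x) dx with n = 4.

f(x) = x*sin(x)
a = 1.25, b = 3.75, n = 4
h = (b - a)/n = 0.625000

Simpson's rule: (h/3)[f(x₀) + 4f(x₁) + 2f(x₂) + ... + f(xₙ)]

x_0 = 1.2500, f(x_0) = 1.186231, coefficient = 1
x_1 = 1.8750, f(x_1) = 1.788911, coefficient = 4
x_2 = 2.5000, f(x_2) = 1.496180, coefficient = 2
x_3 = 3.1250, f(x_3) = 0.051850, coefficient = 4
x_4 = 3.7500, f(x_4) = -2.143355, coefficient = 1

I ≈ (0.625000/3) × 9.398279 = 1.957975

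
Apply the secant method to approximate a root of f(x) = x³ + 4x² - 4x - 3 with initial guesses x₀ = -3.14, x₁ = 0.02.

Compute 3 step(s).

f(x) = x³ + 4x² - 4x - 3
x₀ = -3.14, x₁ = 0.02

Secant formula: x_{n+1} = x_n - f(x_n)(x_n - x_{n-1})/(f(x_n) - f(x_{n-1}))

Iteration 1:
  f(-3.140000) = 18.039256
  f(0.020000) = -3.078392
  x_2 = 0.020000 - (-3.078392)×(0.020000 - (-3.140000))/(-3.078392 - 18.039256)
       = -0.440644
Iteration 2:
  f(0.020000) = -3.078392
  f(-0.440644) = -0.546314
  x_3 = -0.440644 - (-0.546314)×(-0.440644 - 0.020000)/(-0.546314 - (-3.078392))
       = -0.540031
Iteration 3:
  f(-0.440644) = -0.546314
  f(-0.540031) = 0.169169
  x_4 = -0.540031 - 0.169169×(-0.540031 - (-0.440644))/(0.169169 - (-0.546314))
       = -0.516532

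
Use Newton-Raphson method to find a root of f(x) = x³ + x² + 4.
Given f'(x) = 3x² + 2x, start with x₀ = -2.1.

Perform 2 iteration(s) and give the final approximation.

f(x) = x³ + x² + 4
f'(x) = 3x² + 2x
x₀ = -2.1

Newton-Raphson formula: x_{n+1} = x_n - f(x_n)/f'(x_n)

Iteration 1:
  f(-2.100000) = -0.851000
  f'(-2.100000) = 9.030000
  x_1 = -2.100000 - (-0.851000)/9.030000 = -2.005759
Iteration 2:
  f(-2.005759) = -0.046235
  f'(-2.005759) = 8.057685
  x_2 = -2.005759 - (-0.046235)/8.057685 = -2.000021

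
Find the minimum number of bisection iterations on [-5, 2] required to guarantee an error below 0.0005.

We need (b-a)/2^n ≤ 0.0005
(2 - (-5))/2^n ≤ 0.0005
7/2^n ≤ 0.0005
2^n ≥ 14000
n ≥ log₂(14000) = 13.77
n ≥ 14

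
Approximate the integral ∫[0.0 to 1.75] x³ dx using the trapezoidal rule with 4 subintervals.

f(x) = x³
a = 0.0, b = 1.75, n = 4
h = (b - a)/n = 0.437500

Trapezoidal rule: (h/2)[f(x₀) + 2f(x₁) + 2f(x₂) + ... + f(xₙ)]

x_0 = 0.0000, f(x_0) = 0.000000, coefficient = 1
x_1 = 0.4375, f(x_1) = 0.083740, coefficient = 2
x_2 = 0.8750, f(x_2) = 0.669922, coefficient = 2
x_3 = 1.3125, f(x_3) = 2.260986, coefficient = 2
x_4 = 1.7500, f(x_4) = 5.359375, coefficient = 1

I ≈ (0.437500/2) × 11.388672 = 2.491272
Exact value: 2.344727
Error: 0.146545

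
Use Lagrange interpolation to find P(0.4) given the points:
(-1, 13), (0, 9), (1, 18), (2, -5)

Lagrange interpolation formula:
P(x) = Σ yᵢ × Lᵢ(x)
where Lᵢ(x) = Π_{j≠i} (x - xⱼ)/(xᵢ - xⱼ)

L_0(0.4) = (0.4 - 0)/(-1 - 0) × (0.4 - 1)/(-1 - 1) × (0.4 - 2)/(-1 - 2) = -0.064000
L_1(0.4) = (0.4 - (-1))/(0 - (-1)) × (0.4 - 1)/(0 - 1) × (0.4 - 2)/(0 - 2) = 0.672000
L_2(0.4) = (0.4 - (-1))/(1 - (-1)) × (0.4 - 0)/(1 - 0) × (0.4 - 2)/(1 - 2) = 0.448000
L_3(0.4) = (0.4 - (-1))/(2 - (-1)) × (0.4 - 0)/(2 - 0) × (0.4 - 1)/(2 - 1) = -0.056000

P(0.4) = 13×L_0(0.4) + 9×L_1(0.4) + 18×L_2(0.4) + (-5)×L_3(0.4)
P(0.4) = 13.560000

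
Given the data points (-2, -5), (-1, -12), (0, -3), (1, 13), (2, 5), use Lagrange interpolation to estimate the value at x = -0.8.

Lagrange interpolation formula:
P(x) = Σ yᵢ × Lᵢ(x)
where Lᵢ(x) = Π_{j≠i} (x - xⱼ)/(xᵢ - xⱼ)

L_0(-0.8) = (-0.8 - (-1))/(-2 - (-1)) × (-0.8 - 0)/(-2 - 0) × (-0.8 - 1)/(-2 - 1) × (-0.8 - 2)/(-2 - 2) = -0.033600
L_1(-0.8) = (-0.8 - (-2))/(-1 - (-2)) × (-0.8 - 0)/(-1 - 0) × (-0.8 - 1)/(-1 - 1) × (-0.8 - 2)/(-1 - 2) = 0.806400
L_2(-0.8) = (-0.8 - (-2))/(0 - (-2)) × (-0.8 - (-1))/(0 - (-1)) × (-0.8 - 1)/(0 - 1) × (-0.8 - 2)/(0 - 2) = 0.302400
L_3(-0.8) = (-0.8 - (-2))/(1 - (-2)) × (-0.8 - (-1))/(1 - (-1)) × (-0.8 - 0)/(1 - 0) × (-0.8 - 2)/(1 - 2) = -0.089600
L_4(-0.8) = (-0.8 - (-2))/(2 - (-2)) × (-0.8 - (-1))/(2 - (-1)) × (-0.8 - 0)/(2 - 0) × (-0.8 - 1)/(2 - 1) = 0.014400

P(-0.8) = (-5)×L_0(-0.8) + (-12)×L_1(-0.8) + (-3)×L_2(-0.8) + 13×L_3(-0.8) + 5×L_4(-0.8)
P(-0.8) = -11.508800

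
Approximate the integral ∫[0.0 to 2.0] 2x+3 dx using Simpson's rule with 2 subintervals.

f(x) = 2x+3
a = 0.0, b = 2.0, n = 2
h = (b - a)/n = 1.000000

Simpson's rule: (h/3)[f(x₀) + 4f(x₁) + 2f(x₂) + ... + f(xₙ)]

x_0 = 0.0000, f(x_0) = 3.000000, coefficient = 1
x_1 = 1.0000, f(x_1) = 5.000000, coefficient = 4
x_2 = 2.0000, f(x_2) = 7.000000, coefficient = 1

I ≈ (1.000000/3) × 30.000000 = 10.000000
Exact value: 10.000000
Error: 0.000000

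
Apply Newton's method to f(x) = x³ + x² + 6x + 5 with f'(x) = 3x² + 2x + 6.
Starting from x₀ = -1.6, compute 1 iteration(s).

f(x) = x³ + x² + 6x + 5
f'(x) = 3x² + 2x + 6
x₀ = -1.6

Newton-Raphson formula: x_{n+1} = x_n - f(x_n)/f'(x_n)

Iteration 1:
  f(-1.600000) = -6.136000
  f'(-1.600000) = 10.480000
  x_1 = -1.600000 - (-6.136000)/10.480000 = -1.014504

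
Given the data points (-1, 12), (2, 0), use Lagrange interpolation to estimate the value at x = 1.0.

Lagrange interpolation formula:
P(x) = Σ yᵢ × Lᵢ(x)
where Lᵢ(x) = Π_{j≠i} (x - xⱼ)/(xᵢ - xⱼ)

L_0(1.0) = (1.0 - 2)/(-1 - 2) = 0.333333
L_1(1.0) = (1.0 - (-1))/(2 - (-1)) = 0.666667

P(1.0) = 12×L_0(1.0) + 0×L_1(1.0)
P(1.0) = 4.000000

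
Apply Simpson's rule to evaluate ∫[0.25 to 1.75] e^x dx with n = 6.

f(x) = e^x
a = 0.25, b = 1.75, n = 6
h = (b - a)/n = 0.250000

Simpson's rule: (h/3)[f(x₀) + 4f(x₁) + 2f(x₂) + ... + f(xₙ)]

x_0 = 0.2500, f(x_0) = 1.284025, coefficient = 1
x_1 = 0.5000, f(x_1) = 1.648721, coefficient = 4
x_2 = 0.7500, f(x_2) = 2.117000, coefficient = 2
x_3 = 1.0000, f(x_3) = 2.718282, coefficient = 4
x_4 = 1.2500, f(x_4) = 3.490343, coefficient = 2
x_5 = 1.5000, f(x_5) = 4.481689, coefficient = 4
x_6 = 1.7500, f(x_6) = 5.754603, coefficient = 1

I ≈ (0.250000/3) × 53.648083 = 4.470674
Exact value: 4.470577
Error: 0.000096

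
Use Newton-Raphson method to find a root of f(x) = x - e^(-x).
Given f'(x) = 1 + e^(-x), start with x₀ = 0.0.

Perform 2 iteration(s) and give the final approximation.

f(x) = x - e^(-x)
f'(x) = 1 + e^(-x)
x₀ = 0.0

Newton-Raphson formula: x_{n+1} = x_n - f(x_n)/f'(x_n)

Iteration 1:
  f(0.000000) = -1.000000
  f'(0.000000) = 2.000000
  x_1 = 0.000000 - (-1.000000)/2.000000 = 0.500000
Iteration 2:
  f(0.500000) = -0.106531
  f'(0.500000) = 1.606531
  x_2 = 0.500000 - (-0.106531)/1.606531 = 0.566311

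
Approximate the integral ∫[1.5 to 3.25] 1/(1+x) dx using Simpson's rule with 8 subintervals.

f(x) = 1/(1+x)
a = 1.5, b = 3.25, n = 8
h = (b - a)/n = 0.218750

Simpson's rule: (h/3)[f(x₀) + 4f(x₁) + 2f(x₂) + ... + f(xₙ)]

x_0 = 1.5000, f(x_0) = 0.400000, coefficient = 1
x_1 = 1.7188, f(x_1) = 0.367816, coefficient = 4
x_2 = 1.9375, f(x_2) = 0.340426, coefficient = 2
x_3 = 2.1562, f(x_3) = 0.316832, coefficient = 4
x_4 = 2.3750, f(x_4) = 0.296296, coefficient = 2
x_5 = 2.5938, f(x_5) = 0.278261, coefficient = 4
x_6 = 2.8125, f(x_6) = 0.262295, coefficient = 2
x_7 = 3.0312, f(x_7) = 0.248062, coefficient = 4
x_8 = 3.2500, f(x_8) = 0.235294, coefficient = 1

I ≈ (0.218750/3) × 7.277211 = 0.530630
Exact value: 0.530628
Error: 0.000002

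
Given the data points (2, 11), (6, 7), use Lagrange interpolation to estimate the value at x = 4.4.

Lagrange interpolation formula:
P(x) = Σ yᵢ × Lᵢ(x)
where Lᵢ(x) = Π_{j≠i} (x - xⱼ)/(xᵢ - xⱼ)

L_0(4.4) = (4.4 - 6)/(2 - 6) = 0.400000
L_1(4.4) = (4.4 - 2)/(6 - 2) = 0.600000

P(4.4) = 11×L_0(4.4) + 7×L_1(4.4)
P(4.4) = 8.600000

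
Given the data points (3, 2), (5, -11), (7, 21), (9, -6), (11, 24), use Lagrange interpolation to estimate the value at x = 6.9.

Lagrange interpolation formula:
P(x) = Σ yᵢ × Lᵢ(x)
where Lᵢ(x) = Π_{j≠i} (x - xⱼ)/(xᵢ - xⱼ)

L_0(6.9) = (6.9 - 5)/(3 - 5) × (6.9 - 7)/(3 - 7) × (6.9 - 9)/(3 - 9) × (6.9 - 11)/(3 - 11) = -0.004260
L_1(6.9) = (6.9 - 3)/(5 - 3) × (6.9 - 7)/(5 - 7) × (6.9 - 9)/(5 - 9) × (6.9 - 11)/(5 - 11) = 0.034978
L_2(6.9) = (6.9 - 3)/(7 - 3) × (6.9 - 5)/(7 - 5) × (6.9 - 9)/(7 - 9) × (6.9 - 11)/(7 - 11) = 0.996877
L_3(6.9) = (6.9 - 3)/(9 - 3) × (6.9 - 5)/(9 - 5) × (6.9 - 7)/(9 - 7) × (6.9 - 11)/(9 - 11) = -0.031647
L_4(6.9) = (6.9 - 3)/(11 - 3) × (6.9 - 5)/(11 - 5) × (6.9 - 7)/(11 - 7) × (6.9 - 9)/(11 - 9) = 0.004052

P(6.9) = 2×L_0(6.9) + (-11)×L_1(6.9) + 21×L_2(6.9) + (-6)×L_3(6.9) + 24×L_4(6.9)
P(6.9) = 20.828266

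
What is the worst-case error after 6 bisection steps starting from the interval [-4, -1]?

Bisection error bound: |error| ≤ (b-a)/2^n
|error| ≤ (-1 - (-4))/2^6 = 3/2^6
|error| ≤ 0.0468750000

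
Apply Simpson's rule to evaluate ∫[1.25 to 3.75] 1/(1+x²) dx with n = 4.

f(x) = 1/(1+x²)
a = 1.25, b = 3.75, n = 4
h = (b - a)/n = 0.625000

Simpson's rule: (h/3)[f(x₀) + 4f(x₁) + 2f(x₂) + ... + f(xₙ)]

x_0 = 1.2500, f(x_0) = 0.390244, coefficient = 1
x_1 = 1.8750, f(x_1) = 0.221453, coefficient = 4
x_2 = 2.5000, f(x_2) = 0.137931, coefficient = 2
x_3 = 3.1250, f(x_3) = 0.092888, coefficient = 4
x_4 = 3.7500, f(x_4) = 0.066390, coefficient = 1

I ≈ (0.625000/3) × 1.989862 = 0.414555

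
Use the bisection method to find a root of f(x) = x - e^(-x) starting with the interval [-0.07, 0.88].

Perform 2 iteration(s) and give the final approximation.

f(x) = x - e^(-x)
Initial interval: [-0.07, 0.88]

Iteration 1:
  c_1 = (-0.070000 + 0.880000)/2 = 0.405000
  f(c_1) = f(0.405000) = -0.261977
  f(a) × f(c) ≥ 0, new interval: [0.405000, 0.880000]
Iteration 2:
  c_2 = (0.405000 + 0.880000)/2 = 0.642500
  f(c_2) = f(0.642500) = 0.116524
  f(a) × f(c) < 0, new interval: [0.405000, 0.642500]

After 2 iteration(s), the approximation is c_2 = 0.642500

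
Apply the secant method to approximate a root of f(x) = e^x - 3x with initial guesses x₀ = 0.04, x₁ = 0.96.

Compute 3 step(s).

f(x) = e^x - 3x
x₀ = 0.04, x₁ = 0.96

Secant formula: x_{n+1} = x_n - f(x_n)(x_n - x_{n-1})/(f(x_n) - f(x_{n-1}))

Iteration 1:
  f(0.040000) = 0.920811
  f(0.960000) = -0.268304
  x_2 = 0.960000 - (-0.268304)×(0.960000 - 0.040000)/(-0.268304 - 0.920811)
       = 0.752418
Iteration 2:
  f(0.960000) = -0.268304
  f(0.752418) = -0.135128
  x_3 = 0.752418 - (-0.135128)×(0.752418 - 0.960000)/(-0.135128 - (-0.268304))
       = 0.541790
Iteration 3:
  f(0.752418) = -0.135128
  f(0.541790) = 0.093711
  x_4 = 0.541790 - 0.093711×(0.541790 - 0.752418)/(0.093711 - (-0.135128))
       = 0.628043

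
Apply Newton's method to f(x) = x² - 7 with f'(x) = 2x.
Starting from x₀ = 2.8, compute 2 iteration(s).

f(x) = x² - 7
f'(x) = 2x
x₀ = 2.8

Newton-Raphson formula: x_{n+1} = x_n - f(x_n)/f'(x_n)

Iteration 1:
  f(2.800000) = 0.840000
  f'(2.800000) = 5.600000
  x_1 = 2.800000 - 0.840000/5.600000 = 2.650000
Iteration 2:
  f(2.650000) = 0.022500
  f'(2.650000) = 5.300000
  x_2 = 2.650000 - 0.022500/5.300000 = 2.645755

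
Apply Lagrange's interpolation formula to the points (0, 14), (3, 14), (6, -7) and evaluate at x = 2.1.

Lagrange interpolation formula:
P(x) = Σ yᵢ × Lᵢ(x)
where Lᵢ(x) = Π_{j≠i} (x - xⱼ)/(xᵢ - xⱼ)

L_0(2.1) = (2.1 - 3)/(0 - 3) × (2.1 - 6)/(0 - 6) = 0.195000
L_1(2.1) = (2.1 - 0)/(3 - 0) × (2.1 - 6)/(3 - 6) = 0.910000
L_2(2.1) = (2.1 - 0)/(6 - 0) × (2.1 - 3)/(6 - 3) = -0.105000

P(2.1) = 14×L_0(2.1) + 14×L_1(2.1) + (-7)×L_2(2.1)
P(2.1) = 16.205000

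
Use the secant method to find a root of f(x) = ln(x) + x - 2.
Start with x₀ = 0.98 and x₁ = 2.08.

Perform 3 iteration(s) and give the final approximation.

f(x) = ln(x) + x - 2
x₀ = 0.98, x₁ = 2.08

Secant formula: x_{n+1} = x_n - f(x_n)(x_n - x_{n-1})/(f(x_n) - f(x_{n-1}))

Iteration 1:
  f(0.980000) = -1.040203
  f(2.080000) = 0.812368
  x_2 = 2.080000 - 0.812368×(2.080000 - 0.980000)/(0.812368 - (-1.040203))
       = 1.597641
Iteration 2:
  f(2.080000) = 0.812368
  f(1.597641) = 0.066169
  x_3 = 1.597641 - 0.066169×(1.597641 - 2.080000)/(0.066169 - 0.812368)
       = 1.554868
Iteration 3:
  f(1.597641) = 0.066169
  f(1.554868) = -0.003742
  x_4 = 1.554868 - (-0.003742)×(1.554868 - 1.597641)/(-0.003742 - 0.066169)
       = 1.557157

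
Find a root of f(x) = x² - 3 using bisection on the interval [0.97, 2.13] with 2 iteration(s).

f(x) = x² - 3
Initial interval: [0.97, 2.13]

Iteration 1:
  c_1 = (0.970000 + 2.130000)/2 = 1.550000
  f(c_1) = f(1.550000) = -0.597500
  f(a) × f(c) ≥ 0, new interval: [1.550000, 2.130000]
Iteration 2:
  c_2 = (1.550000 + 2.130000)/2 = 1.840000
  f(c_2) = f(1.840000) = 0.385600
  f(a) × f(c) < 0, new interval: [1.550000, 1.840000]

After 2 iteration(s), the approximation is c_2 = 1.840000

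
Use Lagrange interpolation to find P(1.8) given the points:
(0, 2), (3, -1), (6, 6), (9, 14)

Lagrange interpolation formula:
P(x) = Σ yᵢ × Lᵢ(x)
where Lᵢ(x) = Π_{j≠i} (x - xⱼ)/(xᵢ - xⱼ)

L_0(1.8) = (1.8 - 3)/(0 - 3) × (1.8 - 6)/(0 - 6) × (1.8 - 9)/(0 - 9) = 0.224000
L_1(1.8) = (1.8 - 0)/(3 - 0) × (1.8 - 6)/(3 - 6) × (1.8 - 9)/(3 - 9) = 1.008000
L_2(1.8) = (1.8 - 0)/(6 - 0) × (1.8 - 3)/(6 - 3) × (1.8 - 9)/(6 - 9) = -0.288000
L_3(1.8) = (1.8 - 0)/(9 - 0) × (1.8 - 3)/(9 - 3) × (1.8 - 6)/(9 - 6) = 0.056000

P(1.8) = 2×L_0(1.8) + (-1)×L_1(1.8) + 6×L_2(1.8) + 14×L_3(1.8)
P(1.8) = -1.504000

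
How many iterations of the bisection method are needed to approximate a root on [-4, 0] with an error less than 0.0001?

We need (b-a)/2^n ≤ 0.0001
(0 - (-4))/2^n ≤ 0.0001
4/2^n ≤ 0.0001
2^n ≥ 40000
n ≥ log₂(40000) = 15.29
n ≥ 16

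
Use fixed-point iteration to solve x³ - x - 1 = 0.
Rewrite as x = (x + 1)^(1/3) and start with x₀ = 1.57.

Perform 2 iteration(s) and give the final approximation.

Equation: x³ - x - 1 = 0
Fixed-point form: x = (x + 1)^(1/3)
x₀ = 1.57

x_1 = g(1.570000) = 1.369760
x_2 = g(1.369760) = 1.333219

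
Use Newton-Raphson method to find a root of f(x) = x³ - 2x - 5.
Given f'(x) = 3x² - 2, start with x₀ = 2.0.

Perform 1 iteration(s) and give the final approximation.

f(x) = x³ - 2x - 5
f'(x) = 3x² - 2
x₀ = 2.0

Newton-Raphson formula: x_{n+1} = x_n - f(x_n)/f'(x_n)

Iteration 1:
  f(2.000000) = -1.000000
  f'(2.000000) = 10.000000
  x_1 = 2.000000 - (-1.000000)/10.000000 = 2.100000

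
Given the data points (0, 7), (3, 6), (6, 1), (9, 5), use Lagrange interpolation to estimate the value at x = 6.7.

Lagrange interpolation formula:
P(x) = Σ yᵢ × Lᵢ(x)
where Lᵢ(x) = Π_{j≠i} (x - xⱼ)/(xᵢ - xⱼ)

L_0(6.7) = (6.7 - 3)/(0 - 3) × (6.7 - 6)/(0 - 6) × (6.7 - 9)/(0 - 9) = 0.036772
L_1(6.7) = (6.7 - 0)/(3 - 0) × (6.7 - 6)/(3 - 6) × (6.7 - 9)/(3 - 9) = -0.199759
L_2(6.7) = (6.7 - 0)/(6 - 0) × (6.7 - 3)/(6 - 3) × (6.7 - 9)/(6 - 9) = 1.055870
L_3(6.7) = (6.7 - 0)/(9 - 0) × (6.7 - 3)/(9 - 3) × (6.7 - 6)/(9 - 6) = 0.107117

P(6.7) = 7×L_0(6.7) + 6×L_1(6.7) + 1×L_2(6.7) + 5×L_3(6.7)
P(6.7) = 0.650302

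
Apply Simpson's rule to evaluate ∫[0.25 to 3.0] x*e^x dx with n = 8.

f(x) = x*e^x
a = 0.25, b = 3.0, n = 8
h = (b - a)/n = 0.343750

Simpson's rule: (h/3)[f(x₀) + 4f(x₁) + 2f(x₂) + ... + f(xₙ)]

x_0 = 0.2500, f(x_0) = 0.321006, coefficient = 1
x_1 = 0.5938, f(x_1) = 1.075142, coefficient = 4
x_2 = 0.9375, f(x_2) = 2.393990, coefficient = 2
x_3 = 1.2812, f(x_3) = 4.613958, coefficient = 4
x_4 = 1.6250, f(x_4) = 8.252431, coefficient = 2
x_5 = 1.9688, f(x_5) = 14.099634, coefficient = 4
x_6 = 2.3125, f(x_6) = 23.355423, coefficient = 2
x_7 = 2.6562, f(x_7) = 37.832380, coefficient = 4
x_8 = 3.0000, f(x_8) = 60.256611, coefficient = 1

I ≈ (0.343750/3) × 359.065764 = 41.142952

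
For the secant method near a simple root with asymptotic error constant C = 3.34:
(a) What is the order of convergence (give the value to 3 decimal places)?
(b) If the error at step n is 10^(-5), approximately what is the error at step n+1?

(a) Secant method has superlinear convergence with order φ = (1+√5)/2 ≈ 1.618.
    This means |e_{n+1}| ≈ C|e_n|^1.618.

(b) With |e_n| = 10^(-5) and C = 3.34:
    |e_{n+1}| ≈ 3.34 × (10^(-5))^1.618 = 3.34 × 10^(-8.09)

(a) ≈ 1.618 (golden ratio); (b) |e_{n+1}| ≈ 2.714e-08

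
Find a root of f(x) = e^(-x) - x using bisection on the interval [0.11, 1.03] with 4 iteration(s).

f(x) = e^(-x) - x
Initial interval: [0.11, 1.03]

Iteration 1:
  c_1 = (0.110000 + 1.030000)/2 = 0.570000
  f(c_1) = f(0.570000) = -0.004475
  f(a) × f(c) < 0, new interval: [0.110000, 0.570000]
Iteration 2:
  c_2 = (0.110000 + 0.570000)/2 = 0.340000
  f(c_2) = f(0.340000) = 0.371770
  f(a) × f(c) ≥ 0, new interval: [0.340000, 0.570000]
Iteration 3:
  c_3 = (0.340000 + 0.570000)/2 = 0.455000
  f(c_3) = f(0.455000) = 0.179448
  f(a) × f(c) ≥ 0, new interval: [0.455000, 0.570000]
Iteration 4:
  c_4 = (0.455000 + 0.570000)/2 = 0.512500
  f(c_4) = f(0.512500) = 0.086496
  f(a) × f(c) ≥ 0, new interval: [0.512500, 0.570000]

After 4 iteration(s), the approximation is c_4 = 0.512500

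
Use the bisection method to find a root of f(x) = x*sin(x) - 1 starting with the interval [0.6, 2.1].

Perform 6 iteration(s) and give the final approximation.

f(x) = x*sin(x) - 1
Initial interval: [0.6, 2.1]

Iteration 1:
  c_1 = (0.600000 + 2.100000)/2 = 1.350000
  f(c_1) = f(1.350000) = 0.317227
  f(a) × f(c) < 0, new interval: [0.600000, 1.350000]
Iteration 2:
  c_2 = (0.600000 + 1.350000)/2 = 0.975000
  f(c_2) = f(0.975000) = -0.192991
  f(a) × f(c) ≥ 0, new interval: [0.975000, 1.350000]
Iteration 3:
  c_3 = (0.975000 + 1.350000)/2 = 1.162500
  f(c_3) = f(1.162500) = 0.066941
  f(a) × f(c) < 0, new interval: [0.975000, 1.162500]
Iteration 4:
  c_4 = (0.975000 + 1.162500)/2 = 1.068750
  f(c_4) = f(1.068750) = -0.063134
  f(a) × f(c) ≥ 0, new interval: [1.068750, 1.162500]
Iteration 5:
  c_5 = (1.068750 + 1.162500)/2 = 1.115625
  f(c_5) = f(1.115625) = 0.002038
  f(a) × f(c) < 0, new interval: [1.068750, 1.115625]
Iteration 6:
  c_6 = (1.068750 + 1.115625)/2 = 1.092188
  f(c_6) = f(1.092188) = -0.030535
  f(a) × f(c) ≥ 0, new interval: [1.092188, 1.115625]

After 6 iteration(s), the approximation is c_6 = 1.092188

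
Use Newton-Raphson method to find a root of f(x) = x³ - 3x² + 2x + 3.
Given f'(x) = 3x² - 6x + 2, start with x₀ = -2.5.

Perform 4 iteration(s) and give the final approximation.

f(x) = x³ - 3x² + 2x + 3
f'(x) = 3x² - 6x + 2
x₀ = -2.5

Newton-Raphson formula: x_{n+1} = x_n - f(x_n)/f'(x_n)

Iteration 1:
  f(-2.500000) = -36.375000
  f'(-2.500000) = 35.750000
  x_1 = -2.500000 - (-36.375000)/35.750000 = -1.482517
Iteration 2:
  f(-1.482517) = -9.816972
  f'(-1.482517) = 17.488679
  x_2 = -1.482517 - (-9.816972)/17.488679 = -0.921185
Iteration 3:
  f(-0.921185) = -2.169811
  f'(-0.921185) = 10.072850
  x_3 = -0.921185 - (-2.169811)/10.072850 = -0.705773
Iteration 4:
  f(-0.705773) = -0.257446
  f'(-0.705773) = 7.728981
  x_4 = -0.705773 - (-0.257446)/7.728981 = -0.672463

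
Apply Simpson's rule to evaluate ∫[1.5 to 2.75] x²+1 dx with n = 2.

f(x) = x²+1
a = 1.5, b = 2.75, n = 2
h = (b - a)/n = 0.625000

Simpson's rule: (h/3)[f(x₀) + 4f(x₁) + 2f(x₂) + ... + f(xₙ)]

x_0 = 1.5000, f(x_0) = 3.250000, coefficient = 1
x_1 = 2.1250, f(x_1) = 5.515625, coefficient = 4
x_2 = 2.7500, f(x_2) = 8.562500, coefficient = 1

I ≈ (0.625000/3) × 33.875000 = 7.057292
Exact value: 7.057292
Error: 0.000000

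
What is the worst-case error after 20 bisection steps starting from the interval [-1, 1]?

Bisection error bound: |error| ≤ (b-a)/2^n
|error| ≤ (1 - (-1))/2^20 = 2/2^20
|error| ≤ 0.0000019073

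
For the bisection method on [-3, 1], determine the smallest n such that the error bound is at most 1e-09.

We need (b-a)/2^n ≤ 1e-09
(1 - (-3))/2^n ≤ 1e-09
4/2^n ≤ 1e-09
2^n ≥ 4000000000
n ≥ log₂(4000000000) = 31.90
n ≥ 32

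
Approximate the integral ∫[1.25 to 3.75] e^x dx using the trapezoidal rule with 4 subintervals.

f(x) = e^x
a = 1.25, b = 3.75, n = 4
h = (b - a)/n = 0.625000

Trapezoidal rule: (h/2)[f(x₀) + 2f(x₁) + 2f(x₂) + ... + f(xₙ)]

x_0 = 1.2500, f(x_0) = 3.490343, coefficient = 1
x_1 = 1.8750, f(x_1) = 6.520819, coefficient = 2
x_2 = 2.5000, f(x_2) = 12.182494, coefficient = 2
x_3 = 3.1250, f(x_3) = 22.759895, coefficient = 2
x_4 = 3.7500, f(x_4) = 42.521082, coefficient = 1

I ≈ (0.625000/2) × 128.937841 = 40.293075
Exact value: 39.030739
Error: 1.262336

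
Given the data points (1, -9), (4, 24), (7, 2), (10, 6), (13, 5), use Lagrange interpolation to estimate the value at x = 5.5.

Lagrange interpolation formula:
P(x) = Σ yᵢ × Lᵢ(x)
where Lᵢ(x) = Π_{j≠i} (x - xⱼ)/(xᵢ - xⱼ)

L_0(5.5) = (5.5 - 4)/(1 - 4) × (5.5 - 7)/(1 - 7) × (5.5 - 10)/(1 - 10) × (5.5 - 13)/(1 - 13) = -0.039062
L_1(5.5) = (5.5 - 1)/(4 - 1) × (5.5 - 7)/(4 - 7) × (5.5 - 10)/(4 - 10) × (5.5 - 13)/(4 - 13) = 0.468750
L_2(5.5) = (5.5 - 1)/(7 - 1) × (5.5 - 4)/(7 - 4) × (5.5 - 10)/(7 - 10) × (5.5 - 13)/(7 - 13) = 0.703125
L_3(5.5) = (5.5 - 1)/(10 - 1) × (5.5 - 4)/(10 - 4) × (5.5 - 7)/(10 - 7) × (5.5 - 13)/(10 - 13) = -0.156250
L_4(5.5) = (5.5 - 1)/(13 - 1) × (5.5 - 4)/(13 - 4) × (5.5 - 7)/(13 - 7) × (5.5 - 10)/(13 - 10) = 0.023438

P(5.5) = (-9)×L_0(5.5) + 24×L_1(5.5) + 2×L_2(5.5) + 6×L_3(5.5) + 5×L_4(5.5)
P(5.5) = 12.187500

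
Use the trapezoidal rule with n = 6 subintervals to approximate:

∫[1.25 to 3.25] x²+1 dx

f(x) = x²+1
a = 1.25, b = 3.25, n = 6
h = (b - a)/n = 0.333333

Trapezoidal rule: (h/2)[f(x₀) + 2f(x₁) + 2f(x₂) + ... + f(xₙ)]

x_0 = 1.2500, f(x_0) = 2.562500, coefficient = 1
x_1 = 1.5833, f(x_1) = 3.506944, coefficient = 2
x_2 = 1.9167, f(x_2) = 4.673611, coefficient = 2
x_3 = 2.2500, f(x_3) = 6.062500, coefficient = 2
x_4 = 2.5833, f(x_4) = 7.673611, coefficient = 2
x_5 = 2.9167, f(x_5) = 9.506944, coefficient = 2
x_6 = 3.2500, f(x_6) = 11.562500, coefficient = 1

I ≈ (0.333333/2) × 76.972222 = 12.828704
Exact value: 12.791667
Error: 0.037037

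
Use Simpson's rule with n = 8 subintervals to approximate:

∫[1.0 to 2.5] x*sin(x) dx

f(x) = x*sin(x)
a = 1.0, b = 2.5, n = 8
h = (b - a)/n = 0.187500

Simpson's rule: (h/3)[f(x₀) + 4f(x₁) + 2f(x₂) + ... + f(xₙ)]

x_0 = 1.0000, f(x_0) = 0.841471, coefficient = 1
x_1 = 1.1875, f(x_1) = 1.101331, coefficient = 4
x_2 = 1.3750, f(x_2) = 1.348728, coefficient = 2
x_3 = 1.5625, f(x_3) = 1.562446, coefficient = 4
x_4 = 1.7500, f(x_4) = 1.721975, coefficient = 2
x_5 = 1.9375, f(x_5) = 1.808684, coefficient = 4
x_6 = 2.1250, f(x_6) = 1.806930, coefficient = 2
x_7 = 2.3125, f(x_7) = 1.705050, coefficient = 4
x_8 = 2.5000, f(x_8) = 1.496180, coefficient = 1

I ≈ (0.187500/3) × 36.802961 = 2.300185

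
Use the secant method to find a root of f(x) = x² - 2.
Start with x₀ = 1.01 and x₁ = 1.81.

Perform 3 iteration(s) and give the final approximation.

f(x) = x² - 2
x₀ = 1.01, x₁ = 1.81

Secant formula: x_{n+1} = x_n - f(x_n)(x_n - x_{n-1})/(f(x_n) - f(x_{n-1}))

Iteration 1:
  f(1.010000) = -0.979900
  f(1.810000) = 1.276100
  x_2 = 1.810000 - 1.276100×(1.810000 - 1.010000)/(1.276100 - (-0.979900))
       = 1.357482
Iteration 2:
  f(1.810000) = 1.276100
  f(1.357482) = -0.157242
  x_3 = 1.357482 - (-0.157242)×(1.357482 - 1.810000)/(-0.157242 - 1.276100)
       = 1.407125
Iteration 3:
  f(1.357482) = -0.157242
  f(1.407125) = -0.020000
  x_4 = 1.407125 - (-0.020000)×(1.407125 - 1.357482)/(-0.020000 - (-0.157242))
       = 1.414359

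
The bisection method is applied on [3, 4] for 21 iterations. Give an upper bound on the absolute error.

Bisection error bound: |error| ≤ (b-a)/2^n
|error| ≤ (4 - 3)/2^21 = 1/2^21
|error| ≤ 0.0000004768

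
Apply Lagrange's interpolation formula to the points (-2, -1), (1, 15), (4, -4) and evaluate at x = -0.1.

Lagrange interpolation formula:
P(x) = Σ yᵢ × Lᵢ(x)
where Lᵢ(x) = Π_{j≠i} (x - xⱼ)/(xᵢ - xⱼ)

L_0(-0.1) = (-0.1 - 1)/(-2 - 1) × (-0.1 - 4)/(-2 - 4) = 0.250556
L_1(-0.1) = (-0.1 - (-2))/(1 - (-2)) × (-0.1 - 4)/(1 - 4) = 0.865556
L_2(-0.1) = (-0.1 - (-2))/(4 - (-2)) × (-0.1 - 1)/(4 - 1) = -0.116111

P(-0.1) = (-1)×L_0(-0.1) + 15×L_1(-0.1) + (-4)×L_2(-0.1)
P(-0.1) = 13.197222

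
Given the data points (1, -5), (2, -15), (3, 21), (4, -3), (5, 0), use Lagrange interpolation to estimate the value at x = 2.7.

Lagrange interpolation formula:
P(x) = Σ yᵢ × Lᵢ(x)
where Lᵢ(x) = Π_{j≠i} (x - xⱼ)/(xᵢ - xⱼ)

L_0(2.7) = (2.7 - 2)/(1 - 2) × (2.7 - 3)/(1 - 3) × (2.7 - 4)/(1 - 4) × (2.7 - 5)/(1 - 5) = -0.026162
L_1(2.7) = (2.7 - 1)/(2 - 1) × (2.7 - 3)/(2 - 3) × (2.7 - 4)/(2 - 4) × (2.7 - 5)/(2 - 5) = 0.254150
L_2(2.7) = (2.7 - 1)/(3 - 1) × (2.7 - 2)/(3 - 2) × (2.7 - 4)/(3 - 4) × (2.7 - 5)/(3 - 5) = 0.889525
L_3(2.7) = (2.7 - 1)/(4 - 1) × (2.7 - 2)/(4 - 2) × (2.7 - 3)/(4 - 3) × (2.7 - 5)/(4 - 5) = -0.136850
L_4(2.7) = (2.7 - 1)/(5 - 1) × (2.7 - 2)/(5 - 2) × (2.7 - 3)/(5 - 3) × (2.7 - 4)/(5 - 4) = 0.019337

P(2.7) = (-5)×L_0(2.7) + (-15)×L_1(2.7) + 21×L_2(2.7) + (-3)×L_3(2.7) + 0×L_4(2.7)
P(2.7) = 15.409138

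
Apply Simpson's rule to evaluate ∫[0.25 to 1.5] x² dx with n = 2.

f(x) = x²
a = 0.25, b = 1.5, n = 2
h = (b - a)/n = 0.625000

Simpson's rule: (h/3)[f(x₀) + 4f(x₁) + 2f(x₂) + ... + f(xₙ)]

x_0 = 0.2500, f(x_0) = 0.062500, coefficient = 1
x_1 = 0.8750, f(x_1) = 0.765625, coefficient = 4
x_2 = 1.5000, f(x_2) = 2.250000, coefficient = 1

I ≈ (0.625000/3) × 5.375000 = 1.119792
Exact value: 1.119792
Error: 0.000000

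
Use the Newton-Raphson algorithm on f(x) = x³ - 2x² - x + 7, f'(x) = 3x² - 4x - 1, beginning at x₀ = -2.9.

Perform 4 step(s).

f(x) = x³ - 2x² - x + 7
f'(x) = 3x² - 4x - 1
x₀ = -2.9

Newton-Raphson formula: x_{n+1} = x_n - f(x_n)/f'(x_n)

Iteration 1:
  f(-2.900000) = -31.309000
  f'(-2.900000) = 35.830000
  x_1 = -2.900000 - (-31.309000)/35.830000 = -2.026179
Iteration 2:
  f(-2.026179) = -7.502905
  f'(-2.026179) = 19.420923
  x_2 = -2.026179 - (-7.502905)/19.420923 = -1.639848
Iteration 3:
  f(-1.639848) = -1.148075
  f'(-1.639848) = 13.626698
  x_3 = -1.639848 - (-1.148075)/13.626698 = -1.555596
Iteration 4:
  f(-1.555596) = -0.048519
  f'(-1.555596) = 12.482025
  x_4 = -1.555596 - (-0.048519)/12.482025 = -1.551709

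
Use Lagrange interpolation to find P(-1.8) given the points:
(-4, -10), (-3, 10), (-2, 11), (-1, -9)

Lagrange interpolation formula:
P(x) = Σ yᵢ × Lᵢ(x)
where Lᵢ(x) = Π_{j≠i} (x - xⱼ)/(xᵢ - xⱼ)

L_0(-1.8) = (-1.8 - (-3))/(-4 - (-3)) × (-1.8 - (-2))/(-4 - (-2)) × (-1.8 - (-1))/(-4 - (-1)) = 0.032000
L_1(-1.8) = (-1.8 - (-4))/(-3 - (-4)) × (-1.8 - (-2))/(-3 - (-2)) × (-1.8 - (-1))/(-3 - (-1)) = -0.176000
L_2(-1.8) = (-1.8 - (-4))/(-2 - (-4)) × (-1.8 - (-3))/(-2 - (-3)) × (-1.8 - (-1))/(-2 - (-1)) = 1.056000
L_3(-1.8) = (-1.8 - (-4))/(-1 - (-4)) × (-1.8 - (-3))/(-1 - (-3)) × (-1.8 - (-2))/(-1 - (-2)) = 0.088000

P(-1.8) = (-10)×L_0(-1.8) + 10×L_1(-1.8) + 11×L_2(-1.8) + (-9)×L_3(-1.8)
P(-1.8) = 8.744000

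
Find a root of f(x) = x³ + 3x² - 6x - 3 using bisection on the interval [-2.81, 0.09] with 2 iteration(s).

f(x) = x³ + 3x² - 6x - 3
Initial interval: [-2.81, 0.09]

Iteration 1:
  c_1 = (-2.810000 + 0.090000)/2 = -1.360000
  f(c_1) = f(-1.360000) = 8.193344
  f(a) × f(c) ≥ 0, new interval: [-1.360000, 0.090000]
Iteration 2:
  c_2 = (-1.360000 + 0.090000)/2 = -0.635000
  f(c_2) = f(-0.635000) = 1.763627
  f(a) × f(c) ≥ 0, new interval: [-0.635000, 0.090000]

After 2 iteration(s), the approximation is c_2 = -0.635000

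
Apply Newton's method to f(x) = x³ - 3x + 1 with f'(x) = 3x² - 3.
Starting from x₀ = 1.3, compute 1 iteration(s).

f(x) = x³ - 3x + 1
f'(x) = 3x² - 3
x₀ = 1.3

Newton-Raphson formula: x_{n+1} = x_n - f(x_n)/f'(x_n)

Iteration 1:
  f(1.300000) = -0.703000
  f'(1.300000) = 2.070000
  x_1 = 1.300000 - (-0.703000)/2.070000 = 1.639614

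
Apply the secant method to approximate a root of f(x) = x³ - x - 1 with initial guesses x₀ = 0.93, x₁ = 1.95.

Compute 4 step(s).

f(x) = x³ - x - 1
x₀ = 0.93, x₁ = 1.95

Secant formula: x_{n+1} = x_n - f(x_n)(x_n - x_{n-1})/(f(x_n) - f(x_{n-1}))

Iteration 1:
  f(0.930000) = -1.125643
  f(1.950000) = 4.464875
  x_2 = 1.950000 - 4.464875×(1.950000 - 0.930000)/(4.464875 - (-1.125643))
       = 1.135376
Iteration 2:
  f(1.950000) = 4.464875
  f(1.135376) = -0.671788
  x_3 = 1.135376 - (-0.671788)×(1.135376 - 1.950000)/(-0.671788 - 4.464875)
       = 1.241915
Iteration 3:
  f(1.135376) = -0.671788
  f(1.241915) = -0.326445
  x_4 = 1.241915 - (-0.326445)×(1.241915 - 1.135376)/(-0.326445 - (-0.671788))
       = 1.342624
Iteration 4:
  f(1.241915) = -0.326445
  f(1.342624) = 0.077641
  x_5 = 1.342624 - 0.077641×(1.342624 - 1.241915)/(0.077641 - (-0.326445))
       = 1.323273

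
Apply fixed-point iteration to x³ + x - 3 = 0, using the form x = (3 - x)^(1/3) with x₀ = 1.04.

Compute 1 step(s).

Equation: x³ + x - 3 = 0
Fixed-point form: x = (3 - x)^(1/3)
x₀ = 1.04

x_1 = g(1.040000) = 1.251465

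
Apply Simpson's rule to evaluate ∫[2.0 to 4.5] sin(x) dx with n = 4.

f(x) = sin(x)
a = 2.0, b = 4.5, n = 4
h = (b - a)/n = 0.625000

Simpson's rule: (h/3)[f(x₀) + 4f(x₁) + 2f(x₂) + ... + f(xₙ)]

x_0 = 2.0000, f(x_0) = 0.909297, coefficient = 1
x_1 = 2.6250, f(x_1) = 0.493920, coefficient = 4
x_2 = 3.2500, f(x_2) = -0.108195, coefficient = 2
x_3 = 3.8750, f(x_3) = -0.669405, coefficient = 4
x_4 = 4.5000, f(x_4) = -0.977530, coefficient = 1

I ≈ (0.625000/3) × -0.986561 = -0.205534
Exact value: -0.205351
Error: 0.000183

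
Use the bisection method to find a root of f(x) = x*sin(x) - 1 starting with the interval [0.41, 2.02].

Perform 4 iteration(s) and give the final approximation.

f(x) = x*sin(x) - 1
Initial interval: [0.41, 2.02]

Iteration 1:
  c_1 = (0.410000 + 2.020000)/2 = 1.215000
  f(c_1) = f(1.215000) = 0.138904
  f(a) × f(c) < 0, new interval: [0.410000, 1.215000]
Iteration 2:
  c_2 = (0.410000 + 1.215000)/2 = 0.812500
  f(c_2) = f(0.812500) = -0.410118
  f(a) × f(c) ≥ 0, new interval: [0.812500, 1.215000]
Iteration 3:
  c_3 = (0.812500 + 1.215000)/2 = 1.013750
  f(c_3) = f(1.013750) = -0.139508
  f(a) × f(c) ≥ 0, new interval: [1.013750, 1.215000]
Iteration 4:
  c_4 = (1.013750 + 1.215000)/2 = 1.114375
  f(c_4) = f(1.114375) = 0.000303
  f(a) × f(c) < 0, new interval: [1.013750, 1.114375]

After 4 iteration(s), the approximation is c_4 = 1.114375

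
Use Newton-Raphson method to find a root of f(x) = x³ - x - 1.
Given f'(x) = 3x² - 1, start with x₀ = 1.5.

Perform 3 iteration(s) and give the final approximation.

f(x) = x³ - x - 1
f'(x) = 3x² - 1
x₀ = 1.5

Newton-Raphson formula: x_{n+1} = x_n - f(x_n)/f'(x_n)

Iteration 1:
  f(1.500000) = 0.875000
  f'(1.500000) = 5.750000
  x_1 = 1.500000 - 0.875000/5.750000 = 1.347826
Iteration 2:
  f(1.347826) = 0.100682
  f'(1.347826) = 4.449905
  x_2 = 1.347826 - 0.100682/4.449905 = 1.325200
Iteration 3:
  f(1.325200) = 0.002058
  f'(1.325200) = 4.268468
  x_3 = 1.325200 - 0.002058/4.268468 = 1.324718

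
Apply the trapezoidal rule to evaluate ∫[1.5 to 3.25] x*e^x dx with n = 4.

f(x) = x*e^x
a = 1.5, b = 3.25, n = 4
h = (b - a)/n = 0.437500

Trapezoidal rule: (h/2)[f(x₀) + 2f(x₁) + 2f(x₂) + ... + f(xₙ)]

x_0 = 1.5000, f(x_0) = 6.722534, coefficient = 1
x_1 = 1.9375, f(x_1) = 13.448916, coefficient = 2
x_2 = 2.3750, f(x_2) = 25.533656, coefficient = 2
x_3 = 2.8125, f(x_3) = 46.832330, coefficient = 2
x_4 = 3.2500, f(x_4) = 83.818605, coefficient = 1

I ≈ (0.437500/2) × 262.170941 = 57.349893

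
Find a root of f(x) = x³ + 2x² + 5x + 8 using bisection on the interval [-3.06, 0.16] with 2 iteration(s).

f(x) = x³ + 2x² + 5x + 8
Initial interval: [-3.06, 0.16]

Iteration 1:
  c_1 = (-3.060000 + 0.160000)/2 = -1.450000
  f(c_1) = f(-1.450000) = 1.906375
  f(a) × f(c) < 0, new interval: [-3.060000, -1.450000]
Iteration 2:
  c_2 = (-3.060000 + (-1.450000))/2 = -2.255000
  f(c_2) = f(-2.255000) = -4.571681
  f(a) × f(c) ≥ 0, new interval: [-2.255000, -1.450000]

After 2 iteration(s), the approximation is c_2 = -2.255000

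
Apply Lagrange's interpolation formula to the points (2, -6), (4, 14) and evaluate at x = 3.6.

Lagrange interpolation formula:
P(x) = Σ yᵢ × Lᵢ(x)
where Lᵢ(x) = Π_{j≠i} (x - xⱼ)/(xᵢ - xⱼ)

L_0(3.6) = (3.6 - 4)/(2 - 4) = 0.200000
L_1(3.6) = (3.6 - 2)/(4 - 2) = 0.800000

P(3.6) = (-6)×L_0(3.6) + 14×L_1(3.6)
P(3.6) = 10.000000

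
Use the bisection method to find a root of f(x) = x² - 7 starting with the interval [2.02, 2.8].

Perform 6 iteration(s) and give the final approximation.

f(x) = x² - 7
Initial interval: [2.02, 2.8]

Iteration 1:
  c_1 = (2.020000 + 2.800000)/2 = 2.410000
  f(c_1) = f(2.410000) = -1.191900
  f(a) × f(c) ≥ 0, new interval: [2.410000, 2.800000]
Iteration 2:
  c_2 = (2.410000 + 2.800000)/2 = 2.605000
  f(c_2) = f(2.605000) = -0.213975
  f(a) × f(c) ≥ 0, new interval: [2.605000, 2.800000]
Iteration 3:
  c_3 = (2.605000 + 2.800000)/2 = 2.702500
  f(c_3) = f(2.702500) = 0.303506
  f(a) × f(c) < 0, new interval: [2.605000, 2.702500]
Iteration 4:
  c_4 = (2.605000 + 2.702500)/2 = 2.653750
  f(c_4) = f(2.653750) = 0.042389
  f(a) × f(c) < 0, new interval: [2.605000, 2.653750]
Iteration 5:
  c_5 = (2.605000 + 2.653750)/2 = 2.629375
  f(c_5) = f(2.629375) = -0.086387
  f(a) × f(c) ≥ 0, new interval: [2.629375, 2.653750]
Iteration 6:
  c_6 = (2.629375 + 2.653750)/2 = 2.641562
  f(c_6) = f(2.641562) = -0.022148
  f(a) × f(c) ≥ 0, new interval: [2.641562, 2.653750]

After 6 iteration(s), the approximation is c_6 = 2.641562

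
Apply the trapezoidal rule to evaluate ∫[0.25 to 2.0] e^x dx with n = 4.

f(x) = e^x
a = 0.25, b = 2.0, n = 4
h = (b - a)/n = 0.437500

Trapezoidal rule: (h/2)[f(x₀) + 2f(x₁) + 2f(x₂) + ... + f(xₙ)]

x_0 = 0.2500, f(x_0) = 1.284025, coefficient = 1
x_1 = 0.6875, f(x_1) = 1.988737, coefficient = 2
x_2 = 1.1250, f(x_2) = 3.080217, coefficient = 2
x_3 = 1.5625, f(x_3) = 4.770733, coefficient = 2
x_4 = 2.0000, f(x_4) = 7.389056, coefficient = 1

I ≈ (0.437500/2) × 28.352457 = 6.202100
Exact value: 6.105031
Error: 0.097069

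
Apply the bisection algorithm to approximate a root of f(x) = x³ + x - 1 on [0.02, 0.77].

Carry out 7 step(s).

f(x) = x³ + x - 1
Initial interval: [0.02, 0.77]

Iteration 1:
  c_1 = (0.020000 + 0.770000)/2 = 0.395000
  f(c_1) = f(0.395000) = -0.543370
  f(a) × f(c) ≥ 0, new interval: [0.395000, 0.770000]
Iteration 2:
  c_2 = (0.395000 + 0.770000)/2 = 0.582500
  f(c_2) = f(0.582500) = -0.219854
  f(a) × f(c) ≥ 0, new interval: [0.582500, 0.770000]
Iteration 3:
  c_3 = (0.582500 + 0.770000)/2 = 0.676250
  f(c_3) = f(0.676250) = -0.014491
  f(a) × f(c) ≥ 0, new interval: [0.676250, 0.770000]
Iteration 4:
  c_4 = (0.676250 + 0.770000)/2 = 0.723125
  f(c_4) = f(0.723125) = 0.101254
  f(a) × f(c) < 0, new interval: [0.676250, 0.723125]
Iteration 5:
  c_5 = (0.676250 + 0.723125)/2 = 0.699688
  f(c_5) = f(0.699688) = 0.042228
  f(a) × f(c) < 0, new interval: [0.676250, 0.699688]
Iteration 6:
  c_6 = (0.676250 + 0.699688)/2 = 0.687969
  f(c_6) = f(0.687969) = 0.013585
  f(a) × f(c) < 0, new interval: [0.676250, 0.687969]
Iteration 7:
  c_7 = (0.676250 + 0.687969)/2 = 0.682109
  f(c_7) = f(0.682109) = -0.000523
  f(a) × f(c) ≥ 0, new interval: [0.682109, 0.687969]

After 7 iteration(s), the approximation is c_7 = 0.682109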